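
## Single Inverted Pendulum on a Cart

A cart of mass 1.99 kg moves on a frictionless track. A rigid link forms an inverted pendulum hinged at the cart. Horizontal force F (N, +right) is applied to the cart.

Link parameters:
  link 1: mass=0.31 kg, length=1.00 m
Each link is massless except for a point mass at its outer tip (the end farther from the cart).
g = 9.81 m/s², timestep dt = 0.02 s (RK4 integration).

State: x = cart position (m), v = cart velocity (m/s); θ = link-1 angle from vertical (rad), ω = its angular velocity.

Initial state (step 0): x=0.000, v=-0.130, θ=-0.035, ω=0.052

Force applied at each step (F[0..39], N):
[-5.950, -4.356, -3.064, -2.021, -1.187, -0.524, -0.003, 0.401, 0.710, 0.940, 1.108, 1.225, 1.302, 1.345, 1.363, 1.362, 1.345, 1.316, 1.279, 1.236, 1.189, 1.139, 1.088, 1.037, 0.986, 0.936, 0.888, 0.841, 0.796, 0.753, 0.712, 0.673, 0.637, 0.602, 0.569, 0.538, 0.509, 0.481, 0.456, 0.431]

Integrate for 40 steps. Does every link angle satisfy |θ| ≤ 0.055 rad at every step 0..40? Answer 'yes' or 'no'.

apply F[0]=-5.950 → step 1: x=-0.003, v=-0.189, θ=-0.033, ω=0.104
apply F[1]=-4.356 → step 2: x=-0.007, v=-0.232, θ=-0.031, ω=0.140
apply F[2]=-3.064 → step 3: x=-0.012, v=-0.261, θ=-0.028, ω=0.164
apply F[3]=-2.021 → step 4: x=-0.018, v=-0.281, θ=-0.025, ω=0.179
apply F[4]=-1.187 → step 5: x=-0.023, v=-0.292, θ=-0.021, ω=0.186
apply F[5]=-0.524 → step 6: x=-0.029, v=-0.297, θ=-0.017, ω=0.187
apply F[6]=-0.003 → step 7: x=-0.035, v=-0.296, θ=-0.013, ω=0.183
apply F[7]=+0.401 → step 8: x=-0.041, v=-0.292, θ=-0.010, ω=0.176
apply F[8]=+0.710 → step 9: x=-0.047, v=-0.285, θ=-0.006, ω=0.167
apply F[9]=+0.940 → step 10: x=-0.053, v=-0.275, θ=-0.003, ω=0.157
apply F[10]=+1.108 → step 11: x=-0.058, v=-0.264, θ=-0.000, ω=0.145
apply F[11]=+1.225 → step 12: x=-0.063, v=-0.252, θ=0.003, ω=0.133
apply F[12]=+1.302 → step 13: x=-0.068, v=-0.239, θ=0.005, ω=0.121
apply F[13]=+1.345 → step 14: x=-0.073, v=-0.225, θ=0.007, ω=0.109
apply F[14]=+1.363 → step 15: x=-0.077, v=-0.212, θ=0.010, ω=0.097
apply F[15]=+1.362 → step 16: x=-0.081, v=-0.199, θ=0.011, ω=0.086
apply F[16]=+1.345 → step 17: x=-0.085, v=-0.185, θ=0.013, ω=0.075
apply F[17]=+1.316 → step 18: x=-0.089, v=-0.173, θ=0.014, ω=0.065
apply F[18]=+1.279 → step 19: x=-0.092, v=-0.160, θ=0.016, ω=0.056
apply F[19]=+1.236 → step 20: x=-0.095, v=-0.148, θ=0.017, ω=0.047
apply F[20]=+1.189 → step 21: x=-0.098, v=-0.137, θ=0.017, ω=0.039
apply F[21]=+1.139 → step 22: x=-0.100, v=-0.126, θ=0.018, ω=0.032
apply F[22]=+1.088 → step 23: x=-0.103, v=-0.116, θ=0.019, ω=0.025
apply F[23]=+1.037 → step 24: x=-0.105, v=-0.106, θ=0.019, ω=0.019
apply F[24]=+0.986 → step 25: x=-0.107, v=-0.096, θ=0.020, ω=0.013
apply F[25]=+0.936 → step 26: x=-0.109, v=-0.088, θ=0.020, ω=0.008
apply F[26]=+0.888 → step 27: x=-0.111, v=-0.079, θ=0.020, ω=0.004
apply F[27]=+0.841 → step 28: x=-0.112, v=-0.071, θ=0.020, ω=-0.000
apply F[28]=+0.796 → step 29: x=-0.113, v=-0.064, θ=0.020, ω=-0.004
apply F[29]=+0.753 → step 30: x=-0.115, v=-0.057, θ=0.020, ω=-0.007
apply F[30]=+0.712 → step 31: x=-0.116, v=-0.050, θ=0.020, ω=-0.009
apply F[31]=+0.673 → step 32: x=-0.117, v=-0.044, θ=0.019, ω=-0.012
apply F[32]=+0.637 → step 33: x=-0.117, v=-0.039, θ=0.019, ω=-0.014
apply F[33]=+0.602 → step 34: x=-0.118, v=-0.033, θ=0.019, ω=-0.016
apply F[34]=+0.569 → step 35: x=-0.119, v=-0.028, θ=0.018, ω=-0.017
apply F[35]=+0.538 → step 36: x=-0.119, v=-0.023, θ=0.018, ω=-0.018
apply F[36]=+0.509 → step 37: x=-0.120, v=-0.018, θ=0.018, ω=-0.019
apply F[37]=+0.481 → step 38: x=-0.120, v=-0.014, θ=0.017, ω=-0.020
apply F[38]=+0.456 → step 39: x=-0.120, v=-0.010, θ=0.017, ω=-0.021
apply F[39]=+0.431 → step 40: x=-0.120, v=-0.006, θ=0.017, ω=-0.021
Max |angle| over trajectory = 0.035 rad; bound = 0.055 → within bound.

Answer: yes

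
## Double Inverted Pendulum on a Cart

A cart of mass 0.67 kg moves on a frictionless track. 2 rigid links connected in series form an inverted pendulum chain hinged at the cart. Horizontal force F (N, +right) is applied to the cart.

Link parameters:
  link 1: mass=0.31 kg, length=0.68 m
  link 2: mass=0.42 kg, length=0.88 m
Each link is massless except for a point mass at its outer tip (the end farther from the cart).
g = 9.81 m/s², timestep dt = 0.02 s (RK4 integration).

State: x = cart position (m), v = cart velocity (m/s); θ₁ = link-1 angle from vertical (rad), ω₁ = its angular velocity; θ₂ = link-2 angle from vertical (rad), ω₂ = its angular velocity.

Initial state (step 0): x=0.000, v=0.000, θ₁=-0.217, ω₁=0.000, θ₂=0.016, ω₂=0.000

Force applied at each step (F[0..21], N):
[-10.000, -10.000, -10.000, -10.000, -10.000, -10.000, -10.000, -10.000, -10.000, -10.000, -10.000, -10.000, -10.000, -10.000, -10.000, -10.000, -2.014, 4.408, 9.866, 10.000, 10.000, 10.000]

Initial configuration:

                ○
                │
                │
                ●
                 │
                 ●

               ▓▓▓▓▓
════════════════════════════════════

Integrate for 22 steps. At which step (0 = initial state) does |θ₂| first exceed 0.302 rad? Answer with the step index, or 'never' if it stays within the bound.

apply F[0]=-10.000 → step 1: x=-0.002, v=-0.245, θ₁=-0.215, ω₁=0.189, θ₂=0.017, ω₂=0.141
apply F[1]=-10.000 → step 2: x=-0.010, v=-0.492, θ₁=-0.209, ω₁=0.381, θ₂=0.022, ω₂=0.280
apply F[2]=-10.000 → step 3: x=-0.022, v=-0.741, θ₁=-0.200, ω₁=0.583, θ₂=0.029, ω₂=0.415
apply F[3]=-10.000 → step 4: x=-0.039, v=-0.994, θ₁=-0.186, ω₁=0.799, θ₂=0.038, ω₂=0.546
apply F[4]=-10.000 → step 5: x=-0.062, v=-1.252, θ₁=-0.168, ω₁=1.034, θ₂=0.050, ω₂=0.669
apply F[5]=-10.000 → step 6: x=-0.090, v=-1.517, θ₁=-0.144, ω₁=1.292, θ₂=0.065, ω₂=0.782
apply F[6]=-10.000 → step 7: x=-0.123, v=-1.789, θ₁=-0.116, ω₁=1.581, θ₂=0.082, ω₂=0.883
apply F[7]=-10.000 → step 8: x=-0.161, v=-2.070, θ₁=-0.081, ω₁=1.904, θ₂=0.100, ω₂=0.966
apply F[8]=-10.000 → step 9: x=-0.205, v=-2.359, θ₁=-0.039, ω₁=2.268, θ₂=0.120, ω₂=1.029
apply F[9]=-10.000 → step 10: x=-0.256, v=-2.655, θ₁=0.010, ω₁=2.672, θ₂=0.141, ω₂=1.070
apply F[10]=-10.000 → step 11: x=-0.312, v=-2.956, θ₁=0.068, ω₁=3.113, θ₂=0.163, ω₂=1.088
apply F[11]=-10.000 → step 12: x=-0.374, v=-3.254, θ₁=0.135, ω₁=3.579, θ₂=0.184, ω₂=1.089
apply F[12]=-10.000 → step 13: x=-0.442, v=-3.540, θ₁=0.211, ω₁=4.045, θ₂=0.206, ω₂=1.085
apply F[13]=-10.000 → step 14: x=-0.515, v=-3.801, θ₁=0.296, ω₁=4.478, θ₂=0.228, ω₂=1.099
apply F[14]=-10.000 → step 15: x=-0.594, v=-4.027, θ₁=0.390, ω₁=4.846, θ₂=0.250, ω₂=1.154
apply F[15]=-10.000 → step 16: x=-0.676, v=-4.213, θ₁=0.489, ω₁=5.126, θ₂=0.275, ω₂=1.270
apply F[16]=-2.014 → step 17: x=-0.760, v=-4.176, θ₁=0.592, ω₁=5.138, θ₂=0.301, ω₂=1.386
apply F[17]=+4.408 → step 18: x=-0.842, v=-3.987, θ₁=0.694, ω₁=5.026, θ₂=0.330, ω₂=1.461
apply F[18]=+9.866 → step 19: x=-0.918, v=-3.688, θ₁=0.793, ω₁=4.882, θ₂=0.359, ω₂=1.467
apply F[19]=+10.000 → step 20: x=-0.989, v=-3.396, θ₁=0.889, ω₁=4.803, θ₂=0.388, ω₂=1.457
apply F[20]=+10.000 → step 21: x=-1.054, v=-3.109, θ₁=0.985, ω₁=4.781, θ₂=0.417, ω₂=1.439
apply F[21]=+10.000 → step 22: x=-1.114, v=-2.822, θ₁=1.081, ω₁=4.807, θ₂=0.446, ω₂=1.421
|θ₂| = 0.330 > 0.302 first at step 18.

Answer: 18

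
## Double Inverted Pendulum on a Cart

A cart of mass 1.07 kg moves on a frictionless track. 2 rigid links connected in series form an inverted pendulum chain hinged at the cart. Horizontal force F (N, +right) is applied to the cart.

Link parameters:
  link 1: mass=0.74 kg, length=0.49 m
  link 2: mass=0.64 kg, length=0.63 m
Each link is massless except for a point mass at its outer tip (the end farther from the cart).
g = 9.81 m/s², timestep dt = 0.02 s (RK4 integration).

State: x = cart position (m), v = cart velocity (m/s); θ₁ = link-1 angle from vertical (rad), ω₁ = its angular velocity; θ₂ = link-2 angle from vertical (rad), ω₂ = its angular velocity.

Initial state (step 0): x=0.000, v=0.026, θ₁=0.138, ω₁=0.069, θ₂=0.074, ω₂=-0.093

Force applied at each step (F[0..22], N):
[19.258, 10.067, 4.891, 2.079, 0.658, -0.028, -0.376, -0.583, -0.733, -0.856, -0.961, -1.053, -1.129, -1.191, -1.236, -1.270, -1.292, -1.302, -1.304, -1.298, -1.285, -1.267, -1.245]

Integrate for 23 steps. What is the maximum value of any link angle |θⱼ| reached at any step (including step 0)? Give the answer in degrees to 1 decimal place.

apply F[0]=+19.258 → step 1: x=0.004, v=0.344, θ₁=0.134, ω₁=-0.494, θ₂=0.072, ω₂=-0.138
apply F[1]=+10.067 → step 2: x=0.012, v=0.498, θ₁=0.122, ω₁=-0.732, θ₂=0.069, ω₂=-0.174
apply F[2]=+4.891 → step 3: x=0.023, v=0.561, θ₁=0.106, ω₁=-0.797, θ₂=0.065, ω₂=-0.201
apply F[3]=+2.079 → step 4: x=0.034, v=0.575, θ₁=0.091, ω₁=-0.776, θ₂=0.061, ω₂=-0.221
apply F[4]=+0.658 → step 5: x=0.045, v=0.568, θ₁=0.076, ω₁=-0.719, θ₂=0.056, ω₂=-0.235
apply F[5]=-0.028 → step 6: x=0.057, v=0.550, θ₁=0.062, ω₁=-0.651, θ₂=0.051, ω₂=-0.243
apply F[6]=-0.376 → step 7: x=0.067, v=0.530, θ₁=0.050, ω₁=-0.584, θ₂=0.046, ω₂=-0.247
apply F[7]=-0.583 → step 8: x=0.078, v=0.508, θ₁=0.039, ω₁=-0.522, θ₂=0.041, ω₂=-0.247
apply F[8]=-0.733 → step 9: x=0.088, v=0.486, θ₁=0.029, ω₁=-0.465, θ₂=0.036, ω₂=-0.244
apply F[9]=-0.856 → step 10: x=0.097, v=0.464, θ₁=0.020, ω₁=-0.414, θ₂=0.032, ω₂=-0.239
apply F[10]=-0.961 → step 11: x=0.106, v=0.442, θ₁=0.012, ω₁=-0.367, θ₂=0.027, ω₂=-0.231
apply F[11]=-1.053 → step 12: x=0.115, v=0.420, θ₁=0.005, ω₁=-0.324, θ₂=0.022, ω₂=-0.222
apply F[12]=-1.129 → step 13: x=0.123, v=0.398, θ₁=-0.001, ω₁=-0.286, θ₂=0.018, ω₂=-0.212
apply F[13]=-1.191 → step 14: x=0.131, v=0.377, θ₁=-0.006, ω₁=-0.250, θ₂=0.014, ω₂=-0.200
apply F[14]=-1.236 → step 15: x=0.138, v=0.356, θ₁=-0.011, ω₁=-0.218, θ₂=0.010, ω₂=-0.188
apply F[15]=-1.270 → step 16: x=0.145, v=0.335, θ₁=-0.015, ω₁=-0.188, θ₂=0.006, ω₂=-0.176
apply F[16]=-1.292 → step 17: x=0.152, v=0.315, θ₁=-0.018, ω₁=-0.162, θ₂=0.003, ω₂=-0.164
apply F[17]=-1.302 → step 18: x=0.158, v=0.296, θ₁=-0.021, ω₁=-0.138, θ₂=-0.000, ω₂=-0.152
apply F[18]=-1.304 → step 19: x=0.163, v=0.277, θ₁=-0.024, ω₁=-0.116, θ₂=-0.003, ω₂=-0.139
apply F[19]=-1.298 → step 20: x=0.169, v=0.260, θ₁=-0.026, ω₁=-0.096, θ₂=-0.006, ω₂=-0.127
apply F[20]=-1.285 → step 21: x=0.174, v=0.242, θ₁=-0.028, ω₁=-0.079, θ₂=-0.008, ω₂=-0.116
apply F[21]=-1.267 → step 22: x=0.178, v=0.226, θ₁=-0.029, ω₁=-0.063, θ₂=-0.010, ω₂=-0.105
apply F[22]=-1.245 → step 23: x=0.183, v=0.210, θ₁=-0.030, ω₁=-0.050, θ₂=-0.012, ω₂=-0.094
Max |angle| over trajectory = 0.138 rad = 7.9°.

Answer: 7.9°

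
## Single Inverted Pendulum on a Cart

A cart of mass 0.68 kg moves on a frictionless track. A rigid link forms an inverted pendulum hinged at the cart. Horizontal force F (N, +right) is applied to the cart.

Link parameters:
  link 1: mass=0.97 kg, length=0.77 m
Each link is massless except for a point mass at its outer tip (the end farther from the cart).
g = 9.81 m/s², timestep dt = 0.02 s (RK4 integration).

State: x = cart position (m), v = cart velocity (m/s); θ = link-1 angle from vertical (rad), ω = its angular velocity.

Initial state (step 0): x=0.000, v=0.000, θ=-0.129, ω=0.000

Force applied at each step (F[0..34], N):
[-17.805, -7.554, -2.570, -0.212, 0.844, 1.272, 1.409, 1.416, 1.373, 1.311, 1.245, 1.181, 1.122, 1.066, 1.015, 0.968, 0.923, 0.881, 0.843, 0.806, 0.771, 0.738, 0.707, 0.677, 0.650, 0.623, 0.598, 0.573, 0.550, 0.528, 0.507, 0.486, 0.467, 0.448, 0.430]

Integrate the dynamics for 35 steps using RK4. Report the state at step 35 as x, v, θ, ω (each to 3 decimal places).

apply F[0]=-17.805 → step 1: x=-0.005, v=-0.478, θ=-0.123, ω=0.583
apply F[1]=-7.554 → step 2: x=-0.016, v=-0.665, θ=-0.109, ω=0.795
apply F[2]=-2.570 → step 3: x=-0.030, v=-0.713, θ=-0.093, ω=0.832
apply F[3]=-0.212 → step 4: x=-0.044, v=-0.697, θ=-0.077, ω=0.789
apply F[4]=+0.844 → step 5: x=-0.058, v=-0.654, θ=-0.062, ω=0.716
apply F[5]=+1.272 → step 6: x=-0.070, v=-0.602, θ=-0.048, ω=0.635
apply F[6]=+1.409 → step 7: x=-0.082, v=-0.550, θ=-0.037, ω=0.555
apply F[7]=+1.416 → step 8: x=-0.092, v=-0.499, θ=-0.026, ω=0.482
apply F[8]=+1.373 → step 9: x=-0.102, v=-0.453, θ=-0.017, ω=0.417
apply F[9]=+1.311 → step 10: x=-0.110, v=-0.411, θ=-0.009, ω=0.359
apply F[10]=+1.245 → step 11: x=-0.118, v=-0.373, θ=-0.003, ω=0.307
apply F[11]=+1.181 → step 12: x=-0.125, v=-0.338, θ=0.003, ω=0.262
apply F[12]=+1.122 → step 13: x=-0.132, v=-0.307, θ=0.008, ω=0.223
apply F[13]=+1.066 → step 14: x=-0.138, v=-0.278, θ=0.012, ω=0.188
apply F[14]=+1.015 → step 15: x=-0.143, v=-0.252, θ=0.015, ω=0.158
apply F[15]=+0.968 → step 16: x=-0.148, v=-0.228, θ=0.018, ω=0.131
apply F[16]=+0.923 → step 17: x=-0.152, v=-0.206, θ=0.021, ω=0.108
apply F[17]=+0.881 → step 18: x=-0.156, v=-0.187, θ=0.023, ω=0.088
apply F[18]=+0.843 → step 19: x=-0.159, v=-0.168, θ=0.024, ω=0.070
apply F[19]=+0.806 → step 20: x=-0.163, v=-0.152, θ=0.025, ω=0.055
apply F[20]=+0.771 → step 21: x=-0.166, v=-0.136, θ=0.026, ω=0.041
apply F[21]=+0.738 → step 22: x=-0.168, v=-0.122, θ=0.027, ω=0.030
apply F[22]=+0.707 → step 23: x=-0.170, v=-0.109, θ=0.028, ω=0.019
apply F[23]=+0.677 → step 24: x=-0.172, v=-0.097, θ=0.028, ω=0.011
apply F[24]=+0.650 → step 25: x=-0.174, v=-0.085, θ=0.028, ω=0.003
apply F[25]=+0.623 → step 26: x=-0.176, v=-0.075, θ=0.028, ω=-0.003
apply F[26]=+0.598 → step 27: x=-0.177, v=-0.065, θ=0.028, ω=-0.009
apply F[27]=+0.573 → step 28: x=-0.179, v=-0.056, θ=0.028, ω=-0.014
apply F[28]=+0.550 → step 29: x=-0.180, v=-0.048, θ=0.027, ω=-0.018
apply F[29]=+0.528 → step 30: x=-0.180, v=-0.040, θ=0.027, ω=-0.021
apply F[30]=+0.507 → step 31: x=-0.181, v=-0.032, θ=0.026, ω=-0.024
apply F[31]=+0.486 → step 32: x=-0.182, v=-0.025, θ=0.026, ω=-0.026
apply F[32]=+0.467 → step 33: x=-0.182, v=-0.019, θ=0.025, ω=-0.028
apply F[33]=+0.448 → step 34: x=-0.182, v=-0.012, θ=0.025, ω=-0.030
apply F[34]=+0.430 → step 35: x=-0.183, v=-0.007, θ=0.024, ω=-0.031

Answer: x=-0.183, v=-0.007, θ=0.024, ω=-0.031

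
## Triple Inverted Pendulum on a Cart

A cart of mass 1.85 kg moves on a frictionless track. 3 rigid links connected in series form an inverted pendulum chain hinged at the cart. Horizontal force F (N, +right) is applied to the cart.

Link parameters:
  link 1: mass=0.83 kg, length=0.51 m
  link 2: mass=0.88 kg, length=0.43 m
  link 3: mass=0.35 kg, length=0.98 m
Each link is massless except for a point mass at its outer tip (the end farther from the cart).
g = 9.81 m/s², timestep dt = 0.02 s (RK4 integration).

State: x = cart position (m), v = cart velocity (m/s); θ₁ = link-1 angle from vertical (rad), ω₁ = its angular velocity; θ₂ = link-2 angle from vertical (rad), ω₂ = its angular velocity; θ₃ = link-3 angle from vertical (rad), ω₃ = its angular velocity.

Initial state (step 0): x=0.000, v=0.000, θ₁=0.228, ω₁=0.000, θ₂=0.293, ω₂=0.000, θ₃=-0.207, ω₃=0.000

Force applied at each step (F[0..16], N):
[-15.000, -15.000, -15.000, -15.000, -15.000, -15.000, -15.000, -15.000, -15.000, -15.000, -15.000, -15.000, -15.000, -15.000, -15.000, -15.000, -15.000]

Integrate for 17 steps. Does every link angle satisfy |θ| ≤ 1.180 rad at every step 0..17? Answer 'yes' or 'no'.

Answer: no

Derivation:
apply F[0]=-15.000 → step 1: x=-0.002, v=-0.197, θ₁=0.232, ω₁=0.439, θ₂=0.294, ω₂=0.102, θ₃=-0.208, ω₃=-0.091
apply F[1]=-15.000 → step 2: x=-0.008, v=-0.394, θ₁=0.246, ω₁=0.884, θ₂=0.297, ω₂=0.195, θ₃=-0.211, ω₃=-0.178
apply F[2]=-15.000 → step 3: x=-0.018, v=-0.590, θ₁=0.268, ω₁=1.338, θ₂=0.302, ω₂=0.270, θ₃=-0.215, ω₃=-0.258
apply F[3]=-15.000 → step 4: x=-0.031, v=-0.784, θ₁=0.299, ω₁=1.804, θ₂=0.308, ω₂=0.322, θ₃=-0.221, ω₃=-0.328
apply F[4]=-15.000 → step 5: x=-0.049, v=-0.973, θ₁=0.340, ω₁=2.279, θ₂=0.314, ω₂=0.349, θ₃=-0.228, ω₃=-0.383
apply F[5]=-15.000 → step 6: x=-0.070, v=-1.155, θ₁=0.390, ω₁=2.755, θ₂=0.321, ω₂=0.354, θ₃=-0.236, ω₃=-0.417
apply F[6]=-15.000 → step 7: x=-0.095, v=-1.324, θ₁=0.450, ω₁=3.219, θ₂=0.329, ω₂=0.351, θ₃=-0.245, ω₃=-0.429
apply F[7]=-15.000 → step 8: x=-0.123, v=-1.477, θ₁=0.519, ω₁=3.656, θ₂=0.336, ω₂=0.359, θ₃=-0.253, ω₃=-0.415
apply F[8]=-15.000 → step 9: x=-0.154, v=-1.610, θ₁=0.596, ω₁=4.050, θ₂=0.343, ω₂=0.400, θ₃=-0.261, ω₃=-0.378
apply F[9]=-15.000 → step 10: x=-0.187, v=-1.721, θ₁=0.681, ω₁=4.395, θ₂=0.352, ω₂=0.497, θ₃=-0.268, ω₃=-0.320
apply F[10]=-15.000 → step 11: x=-0.223, v=-1.810, θ₁=0.772, ω₁=4.688, θ₂=0.363, ω₂=0.663, θ₃=-0.274, ω₃=-0.245
apply F[11]=-15.000 → step 12: x=-0.260, v=-1.878, θ₁=0.868, ω₁=4.934, θ₂=0.379, ω₂=0.907, θ₃=-0.278, ω₃=-0.159
apply F[12]=-15.000 → step 13: x=-0.298, v=-1.928, θ₁=0.969, ω₁=5.141, θ₂=0.400, ω₂=1.230, θ₃=-0.280, ω₃=-0.064
apply F[13]=-15.000 → step 14: x=-0.337, v=-1.960, θ₁=1.073, ω₁=5.316, θ₂=0.429, ω₂=1.631, θ₃=-0.280, ω₃=0.038
apply F[14]=-15.000 → step 15: x=-0.376, v=-1.976, θ₁=1.181, ω₁=5.463, θ₂=0.466, ω₂=2.106, θ₃=-0.278, ω₃=0.149
apply F[15]=-15.000 → step 16: x=-0.416, v=-1.976, θ₁=1.292, ω₁=5.584, θ₂=0.513, ω₂=2.651, θ₃=-0.274, ω₃=0.270
apply F[16]=-15.000 → step 17: x=-0.455, v=-1.963, θ₁=1.404, ω₁=5.678, θ₂=0.572, ω₂=3.263, θ₃=-0.267, ω₃=0.406
Max |angle| over trajectory = 1.404 rad; bound = 1.180 → exceeded.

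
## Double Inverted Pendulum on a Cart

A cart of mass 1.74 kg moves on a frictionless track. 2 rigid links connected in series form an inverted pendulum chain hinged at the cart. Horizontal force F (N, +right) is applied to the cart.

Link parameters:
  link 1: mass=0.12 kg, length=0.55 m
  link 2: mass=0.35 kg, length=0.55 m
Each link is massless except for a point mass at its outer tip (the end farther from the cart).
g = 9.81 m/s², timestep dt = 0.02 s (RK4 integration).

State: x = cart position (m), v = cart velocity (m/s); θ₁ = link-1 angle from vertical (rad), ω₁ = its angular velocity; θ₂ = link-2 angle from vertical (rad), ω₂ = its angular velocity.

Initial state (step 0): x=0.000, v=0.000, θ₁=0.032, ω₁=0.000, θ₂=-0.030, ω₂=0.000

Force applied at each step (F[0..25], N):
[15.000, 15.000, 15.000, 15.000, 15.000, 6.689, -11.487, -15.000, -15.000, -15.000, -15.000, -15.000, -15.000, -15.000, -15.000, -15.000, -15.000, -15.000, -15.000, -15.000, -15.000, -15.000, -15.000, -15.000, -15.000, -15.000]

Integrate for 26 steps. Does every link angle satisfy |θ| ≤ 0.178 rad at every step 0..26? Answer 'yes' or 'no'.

apply F[0]=+15.000 → step 1: x=0.002, v=0.171, θ₁=0.030, ω₁=-0.234, θ₂=-0.031, ω₂=-0.087
apply F[1]=+15.000 → step 2: x=0.007, v=0.342, θ₁=0.023, ω₁=-0.475, θ₂=-0.033, ω₂=-0.169
apply F[2]=+15.000 → step 3: x=0.015, v=0.513, θ₁=0.011, ω₁=-0.727, θ₂=-0.038, ω₂=-0.241
apply F[3]=+15.000 → step 4: x=0.027, v=0.686, θ₁=-0.007, ω₁=-0.997, θ₂=-0.043, ω₂=-0.298
apply F[4]=+15.000 → step 5: x=0.043, v=0.859, θ₁=-0.029, ω₁=-1.291, θ₂=-0.049, ω₂=-0.334
apply F[5]=+6.689 → step 6: x=0.061, v=0.938, θ₁=-0.057, ω₁=-1.441, θ₂=-0.056, ω₂=-0.347
apply F[6]=-11.487 → step 7: x=0.078, v=0.809, θ₁=-0.084, ω₁=-1.243, θ₂=-0.063, ω₂=-0.332
apply F[7]=-15.000 → step 8: x=0.093, v=0.642, θ₁=-0.106, ω₁=-1.004, θ₂=-0.069, ω₂=-0.292
apply F[8]=-15.000 → step 9: x=0.104, v=0.476, θ₁=-0.124, ω₁=-0.792, θ₂=-0.075, ω₂=-0.229
apply F[9]=-15.000 → step 10: x=0.112, v=0.311, θ₁=-0.138, ω₁=-0.601, θ₂=-0.078, ω₂=-0.148
apply F[10]=-15.000 → step 11: x=0.116, v=0.146, θ₁=-0.148, ω₁=-0.428, θ₂=-0.080, ω₂=-0.052
apply F[11]=-15.000 → step 12: x=0.118, v=-0.017, θ₁=-0.155, ω₁=-0.268, θ₂=-0.080, ω₂=0.056
apply F[12]=-15.000 → step 13: x=0.116, v=-0.181, θ₁=-0.159, ω₁=-0.119, θ₂=-0.078, ω₂=0.175
apply F[13]=-15.000 → step 14: x=0.110, v=-0.344, θ₁=-0.160, ω₁=0.023, θ₂=-0.073, ω₂=0.302
apply F[14]=-15.000 → step 15: x=0.102, v=-0.507, θ₁=-0.158, ω₁=0.159, θ₂=-0.066, ω₂=0.438
apply F[15]=-15.000 → step 16: x=0.090, v=-0.671, θ₁=-0.153, ω₁=0.293, θ₂=-0.056, ω₂=0.580
apply F[16]=-15.000 → step 17: x=0.075, v=-0.835, θ₁=-0.146, ω₁=0.425, θ₂=-0.043, ω₂=0.728
apply F[17]=-15.000 → step 18: x=0.057, v=-0.999, θ₁=-0.136, ω₁=0.558, θ₂=-0.027, ω₂=0.882
apply F[18]=-15.000 → step 19: x=0.035, v=-1.165, θ₁=-0.124, ω₁=0.695, θ₂=-0.007, ω₂=1.040
apply F[19]=-15.000 → step 20: x=0.010, v=-1.331, θ₁=-0.109, ω₁=0.837, θ₂=0.015, ω₂=1.201
apply F[20]=-15.000 → step 21: x=-0.018, v=-1.499, θ₁=-0.090, ω₁=0.987, θ₂=0.041, ω₂=1.365
apply F[21]=-15.000 → step 22: x=-0.050, v=-1.668, θ₁=-0.069, ω₁=1.148, θ₂=0.070, ω₂=1.528
apply F[22]=-15.000 → step 23: x=-0.085, v=-1.838, θ₁=-0.044, ω₁=1.324, θ₂=0.102, ω₂=1.688
apply F[23]=-15.000 → step 24: x=-0.123, v=-2.009, θ₁=-0.016, ω₁=1.518, θ₂=0.137, ω₂=1.841
apply F[24]=-15.000 → step 25: x=-0.165, v=-2.181, θ₁=0.017, ω₁=1.736, θ₂=0.175, ω₂=1.983
apply F[25]=-15.000 → step 26: x=-0.211, v=-2.355, θ₁=0.054, ω₁=1.981, θ₂=0.216, ω₂=2.109
Max |angle| over trajectory = 0.216 rad; bound = 0.178 → exceeded.

Answer: no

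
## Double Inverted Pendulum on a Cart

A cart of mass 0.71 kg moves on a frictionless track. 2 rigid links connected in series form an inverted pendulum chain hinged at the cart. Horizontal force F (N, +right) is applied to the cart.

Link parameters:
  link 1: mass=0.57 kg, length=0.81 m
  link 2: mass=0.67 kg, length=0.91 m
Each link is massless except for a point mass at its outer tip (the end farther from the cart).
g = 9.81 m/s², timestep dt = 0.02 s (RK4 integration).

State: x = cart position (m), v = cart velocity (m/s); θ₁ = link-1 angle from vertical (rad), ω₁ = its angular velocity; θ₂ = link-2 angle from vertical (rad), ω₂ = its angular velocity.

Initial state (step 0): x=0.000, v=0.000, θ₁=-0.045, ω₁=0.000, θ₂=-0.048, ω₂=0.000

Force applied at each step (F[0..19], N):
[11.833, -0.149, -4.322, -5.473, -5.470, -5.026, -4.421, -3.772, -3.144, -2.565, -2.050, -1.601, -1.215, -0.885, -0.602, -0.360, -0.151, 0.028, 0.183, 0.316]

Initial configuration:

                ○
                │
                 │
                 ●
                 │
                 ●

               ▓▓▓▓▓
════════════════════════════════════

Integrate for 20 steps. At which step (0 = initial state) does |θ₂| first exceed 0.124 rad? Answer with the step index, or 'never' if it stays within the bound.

Answer: never

Derivation:
apply F[0]=+11.833 → step 1: x=0.003, v=0.348, θ₁=-0.049, ω₁=-0.440, θ₂=-0.048, ω₂=-0.001
apply F[1]=-0.149 → step 2: x=0.011, v=0.362, θ₁=-0.058, ω₁=-0.472, θ₂=-0.048, ω₂=0.002
apply F[2]=-4.322 → step 3: x=0.017, v=0.262, θ₁=-0.067, ω₁=-0.368, θ₂=-0.048, ω₂=0.009
apply F[3]=-5.473 → step 4: x=0.021, v=0.132, θ₁=-0.073, ω₁=-0.232, θ₂=-0.048, ω₂=0.020
apply F[4]=-5.470 → step 5: x=0.022, v=0.005, θ₁=-0.076, ω₁=-0.102, θ₂=-0.047, ω₂=0.033
apply F[5]=-5.026 → step 6: x=0.021, v=-0.109, θ₁=-0.077, ω₁=0.011, θ₂=-0.046, ω₂=0.048
apply F[6]=-4.421 → step 7: x=0.018, v=-0.207, θ₁=-0.076, ω₁=0.104, θ₂=-0.045, ω₂=0.063
apply F[7]=-3.772 → step 8: x=0.013, v=-0.287, θ₁=-0.073, ω₁=0.175, θ₂=-0.044, ω₂=0.078
apply F[8]=-3.144 → step 9: x=0.007, v=-0.350, θ₁=-0.069, ω₁=0.229, θ₂=-0.042, ω₂=0.091
apply F[9]=-2.565 → step 10: x=-0.001, v=-0.400, θ₁=-0.064, ω₁=0.266, θ₂=-0.040, ω₂=0.103
apply F[10]=-2.050 → step 11: x=-0.009, v=-0.436, θ₁=-0.059, ω₁=0.290, θ₂=-0.038, ω₂=0.114
apply F[11]=-1.601 → step 12: x=-0.018, v=-0.462, θ₁=-0.053, ω₁=0.303, θ₂=-0.036, ω₂=0.123
apply F[12]=-1.215 → step 13: x=-0.028, v=-0.480, θ₁=-0.047, ω₁=0.308, θ₂=-0.033, ω₂=0.130
apply F[13]=-0.885 → step 14: x=-0.037, v=-0.490, θ₁=-0.040, ω₁=0.306, θ₂=-0.030, ω₂=0.135
apply F[14]=-0.602 → step 15: x=-0.047, v=-0.494, θ₁=-0.034, ω₁=0.300, θ₂=-0.028, ω₂=0.139
apply F[15]=-0.360 → step 16: x=-0.057, v=-0.493, θ₁=-0.029, ω₁=0.290, θ₂=-0.025, ω₂=0.142
apply F[16]=-0.151 → step 17: x=-0.067, v=-0.489, θ₁=-0.023, ω₁=0.278, θ₂=-0.022, ω₂=0.143
apply F[17]=+0.028 → step 18: x=-0.077, v=-0.481, θ₁=-0.017, ω₁=0.264, θ₂=-0.019, ω₂=0.142
apply F[18]=+0.183 → step 19: x=-0.086, v=-0.471, θ₁=-0.012, ω₁=0.248, θ₂=-0.016, ω₂=0.141
apply F[19]=+0.316 → step 20: x=-0.095, v=-0.459, θ₁=-0.008, ω₁=0.232, θ₂=-0.014, ω₂=0.139
max |θ₂| = 0.048 ≤ 0.124 over all 21 states.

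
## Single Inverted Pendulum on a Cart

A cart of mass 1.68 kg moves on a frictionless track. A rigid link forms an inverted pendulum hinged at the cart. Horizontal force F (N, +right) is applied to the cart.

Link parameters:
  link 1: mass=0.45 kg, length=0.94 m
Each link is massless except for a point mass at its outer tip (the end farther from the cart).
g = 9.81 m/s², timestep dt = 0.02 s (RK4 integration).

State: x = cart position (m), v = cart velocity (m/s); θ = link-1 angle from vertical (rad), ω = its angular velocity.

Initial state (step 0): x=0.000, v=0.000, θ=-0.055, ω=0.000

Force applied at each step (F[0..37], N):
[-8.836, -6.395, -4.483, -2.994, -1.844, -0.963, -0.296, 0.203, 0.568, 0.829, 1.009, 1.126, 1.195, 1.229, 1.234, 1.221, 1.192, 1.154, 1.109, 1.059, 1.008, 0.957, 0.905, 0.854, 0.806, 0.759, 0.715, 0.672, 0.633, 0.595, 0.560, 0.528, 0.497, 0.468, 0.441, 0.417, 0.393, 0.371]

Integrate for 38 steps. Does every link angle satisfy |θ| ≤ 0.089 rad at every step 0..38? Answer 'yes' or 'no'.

Answer: yes

Derivation:
apply F[0]=-8.836 → step 1: x=-0.001, v=-0.102, θ=-0.054, ω=0.097
apply F[1]=-6.395 → step 2: x=-0.004, v=-0.176, θ=-0.051, ω=0.164
apply F[2]=-4.483 → step 3: x=-0.008, v=-0.226, θ=-0.048, ω=0.208
apply F[3]=-2.994 → step 4: x=-0.013, v=-0.260, θ=-0.043, ω=0.233
apply F[4]=-1.844 → step 5: x=-0.018, v=-0.279, θ=-0.039, ω=0.246
apply F[5]=-0.963 → step 6: x=-0.024, v=-0.289, θ=-0.034, ω=0.249
apply F[6]=-0.296 → step 7: x=-0.030, v=-0.291, θ=-0.029, ω=0.244
apply F[7]=+0.203 → step 8: x=-0.035, v=-0.287, θ=-0.024, ω=0.235
apply F[8]=+0.568 → step 9: x=-0.041, v=-0.279, θ=-0.019, ω=0.222
apply F[9]=+0.829 → step 10: x=-0.046, v=-0.268, θ=-0.015, ω=0.207
apply F[10]=+1.009 → step 11: x=-0.052, v=-0.256, θ=-0.011, ω=0.191
apply F[11]=+1.126 → step 12: x=-0.057, v=-0.242, θ=-0.007, ω=0.174
apply F[12]=+1.195 → step 13: x=-0.061, v=-0.227, θ=-0.004, ω=0.157
apply F[13]=+1.229 → step 14: x=-0.066, v=-0.213, θ=-0.001, ω=0.141
apply F[14]=+1.234 → step 15: x=-0.070, v=-0.198, θ=0.002, ω=0.125
apply F[15]=+1.221 → step 16: x=-0.074, v=-0.183, θ=0.004, ω=0.111
apply F[16]=+1.192 → step 17: x=-0.077, v=-0.170, θ=0.006, ω=0.097
apply F[17]=+1.154 → step 18: x=-0.080, v=-0.156, θ=0.008, ω=0.084
apply F[18]=+1.109 → step 19: x=-0.083, v=-0.143, θ=0.009, ω=0.072
apply F[19]=+1.059 → step 20: x=-0.086, v=-0.131, θ=0.011, ω=0.062
apply F[20]=+1.008 → step 21: x=-0.089, v=-0.120, θ=0.012, ω=0.052
apply F[21]=+0.957 → step 22: x=-0.091, v=-0.109, θ=0.013, ω=0.043
apply F[22]=+0.905 → step 23: x=-0.093, v=-0.099, θ=0.014, ω=0.035
apply F[23]=+0.854 → step 24: x=-0.095, v=-0.090, θ=0.014, ω=0.028
apply F[24]=+0.806 → step 25: x=-0.097, v=-0.081, θ=0.015, ω=0.021
apply F[25]=+0.759 → step 26: x=-0.098, v=-0.073, θ=0.015, ω=0.016
apply F[26]=+0.715 → step 27: x=-0.100, v=-0.065, θ=0.015, ω=0.011
apply F[27]=+0.672 → step 28: x=-0.101, v=-0.058, θ=0.016, ω=0.006
apply F[28]=+0.633 → step 29: x=-0.102, v=-0.051, θ=0.016, ω=0.002
apply F[29]=+0.595 → step 30: x=-0.103, v=-0.045, θ=0.016, ω=-0.001
apply F[30]=+0.560 → step 31: x=-0.104, v=-0.039, θ=0.016, ω=-0.004
apply F[31]=+0.528 → step 32: x=-0.104, v=-0.033, θ=0.015, ω=-0.006
apply F[32]=+0.497 → step 33: x=-0.105, v=-0.028, θ=0.015, ω=-0.009
apply F[33]=+0.468 → step 34: x=-0.106, v=-0.023, θ=0.015, ω=-0.011
apply F[34]=+0.441 → step 35: x=-0.106, v=-0.019, θ=0.015, ω=-0.012
apply F[35]=+0.417 → step 36: x=-0.106, v=-0.015, θ=0.015, ω=-0.014
apply F[36]=+0.393 → step 37: x=-0.107, v=-0.011, θ=0.014, ω=-0.015
apply F[37]=+0.371 → step 38: x=-0.107, v=-0.007, θ=0.014, ω=-0.016
Max |angle| over trajectory = 0.055 rad; bound = 0.089 → within bound.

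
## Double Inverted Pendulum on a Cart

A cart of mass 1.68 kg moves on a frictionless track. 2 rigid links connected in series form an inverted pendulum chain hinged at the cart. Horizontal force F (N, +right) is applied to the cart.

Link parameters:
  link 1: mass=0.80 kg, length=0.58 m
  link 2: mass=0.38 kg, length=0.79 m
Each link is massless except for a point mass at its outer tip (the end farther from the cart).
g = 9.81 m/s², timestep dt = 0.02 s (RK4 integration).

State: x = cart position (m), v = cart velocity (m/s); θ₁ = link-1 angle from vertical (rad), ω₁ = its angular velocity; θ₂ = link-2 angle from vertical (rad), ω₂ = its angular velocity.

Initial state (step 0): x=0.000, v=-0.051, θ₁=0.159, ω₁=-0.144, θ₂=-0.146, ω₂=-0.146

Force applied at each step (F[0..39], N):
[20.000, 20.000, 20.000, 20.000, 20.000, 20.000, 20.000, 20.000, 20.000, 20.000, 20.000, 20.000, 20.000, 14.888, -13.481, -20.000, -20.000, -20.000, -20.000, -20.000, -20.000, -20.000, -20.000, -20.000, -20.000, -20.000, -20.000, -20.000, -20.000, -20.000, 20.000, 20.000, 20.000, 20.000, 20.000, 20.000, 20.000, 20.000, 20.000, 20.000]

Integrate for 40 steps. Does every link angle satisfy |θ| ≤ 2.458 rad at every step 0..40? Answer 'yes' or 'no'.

Answer: no

Derivation:
apply F[0]=+20.000 → step 1: x=0.001, v=0.163, θ₁=0.154, ω₁=-0.406, θ₂=-0.150, ω₂=-0.267
apply F[1]=+20.000 → step 2: x=0.007, v=0.379, θ₁=0.143, ω₁=-0.674, θ₂=-0.157, ω₂=-0.386
apply F[2]=+20.000 → step 3: x=0.016, v=0.598, θ₁=0.126, ω₁=-0.955, θ₂=-0.166, ω₂=-0.498
apply F[3]=+20.000 → step 4: x=0.030, v=0.820, θ₁=0.104, ω₁=-1.254, θ₂=-0.177, ω₂=-0.603
apply F[4]=+20.000 → step 5: x=0.049, v=1.046, θ₁=0.076, ω₁=-1.573, θ₂=-0.190, ω₂=-0.696
apply F[5]=+20.000 → step 6: x=0.072, v=1.277, θ₁=0.041, ω₁=-1.919, θ₂=-0.204, ω₂=-0.774
apply F[6]=+20.000 → step 7: x=0.100, v=1.513, θ₁=-0.001, ω₁=-2.293, θ₂=-0.220, ω₂=-0.836
apply F[7]=+20.000 → step 8: x=0.133, v=1.753, θ₁=-0.051, ω₁=-2.698, θ₂=-0.238, ω₂=-0.878
apply F[8]=+20.000 → step 9: x=0.170, v=1.995, θ₁=-0.109, ω₁=-3.132, θ₂=-0.255, ω₂=-0.901
apply F[9]=+20.000 → step 10: x=0.213, v=2.236, θ₁=-0.176, ω₁=-3.588, θ₂=-0.274, ω₂=-0.907
apply F[10]=+20.000 → step 11: x=0.260, v=2.469, θ₁=-0.253, ω₁=-4.055, θ₂=-0.292, ω₂=-0.904
apply F[11]=+20.000 → step 12: x=0.311, v=2.688, θ₁=-0.338, ω₁=-4.514, θ₂=-0.310, ω₂=-0.904
apply F[12]=+20.000 → step 13: x=0.367, v=2.884, θ₁=-0.433, ω₁=-4.946, θ₂=-0.328, ω₂=-0.923
apply F[13]=+14.888 → step 14: x=0.426, v=3.001, θ₁=-0.535, ω₁=-5.258, θ₂=-0.347, ω₂=-0.974
apply F[14]=-13.481 → step 15: x=0.484, v=2.819, θ₁=-0.639, ω₁=-5.173, θ₂=-0.367, ω₂=-0.998
apply F[15]=-20.000 → step 16: x=0.538, v=2.579, θ₁=-0.742, ω₁=-5.066, θ₂=-0.387, ω₂=-1.000
apply F[16]=-20.000 → step 17: x=0.587, v=2.344, θ₁=-0.842, ω₁=-5.020, θ₂=-0.407, ω₂=-0.996
apply F[17]=-20.000 → step 18: x=0.632, v=2.110, θ₁=-0.943, ω₁=-5.029, θ₂=-0.426, ω₂=-0.989
apply F[18]=-20.000 → step 19: x=0.672, v=1.874, θ₁=-1.044, ω₁=-5.087, θ₂=-0.446, ω₂=-0.986
apply F[19]=-20.000 → step 20: x=0.707, v=1.633, θ₁=-1.146, ω₁=-5.190, θ₂=-0.466, ω₂=-0.991
apply F[20]=-20.000 → step 21: x=0.737, v=1.383, θ₁=-1.252, ω₁=-5.336, θ₂=-0.486, ω₂=-1.013
apply F[21]=-20.000 → step 22: x=0.762, v=1.122, θ₁=-1.360, ω₁=-5.524, θ₂=-0.507, ω₂=-1.059
apply F[22]=-20.000 → step 23: x=0.782, v=0.847, θ₁=-1.473, ω₁=-5.756, θ₂=-0.528, ω₂=-1.138
apply F[23]=-20.000 → step 24: x=0.796, v=0.553, θ₁=-1.591, ω₁=-6.034, θ₂=-0.552, ω₂=-1.262
apply F[24]=-20.000 → step 25: x=0.804, v=0.238, θ₁=-1.715, ω₁=-6.364, θ₂=-0.579, ω₂=-1.444
apply F[25]=-20.000 → step 26: x=0.805, v=-0.103, θ₁=-1.846, ω₁=-6.755, θ₂=-0.611, ω₂=-1.703
apply F[26]=-20.000 → step 27: x=0.800, v=-0.473, θ₁=-1.985, ω₁=-7.215, θ₂=-0.648, ω₂=-2.062
apply F[27]=-20.000 → step 28: x=0.786, v=-0.877, θ₁=-2.135, ω₁=-7.756, θ₂=-0.694, ω₂=-2.553
apply F[28]=-20.000 → step 29: x=0.764, v=-1.315, θ₁=-2.296, ω₁=-8.386, θ₂=-0.751, ω₂=-3.218
apply F[29]=-20.000 → step 30: x=0.733, v=-1.782, θ₁=-2.471, ω₁=-9.097, θ₂=-0.824, ω₂=-4.109
apply F[30]=+20.000 → step 31: x=0.697, v=-1.831, θ₁=-2.654, ω₁=-9.224, θ₂=-0.920, ω₂=-5.496
apply F[31]=+20.000 → step 32: x=0.661, v=-1.803, θ₁=-2.838, ω₁=-9.096, θ₂=-1.044, ω₂=-6.917
apply F[32]=+20.000 → step 33: x=0.626, v=-1.675, θ₁=-3.016, ω₁=-8.597, θ₂=-1.196, ω₂=-8.247
apply F[33]=+20.000 → step 34: x=0.594, v=-1.456, θ₁=-3.179, ω₁=-7.690, θ₂=-1.373, ω₂=-9.354
apply F[34]=+20.000 → step 35: x=0.568, v=-1.185, θ₁=-3.321, ω₁=-6.443, θ₂=-1.568, ω₂=-10.166
apply F[35]=+20.000 → step 36: x=0.547, v=-0.899, θ₁=-3.435, ω₁=-4.968, θ₂=-1.777, ω₂=-10.706
apply F[36]=+20.000 → step 37: x=0.532, v=-0.617, θ₁=-3.519, ω₁=-3.360, θ₂=-1.995, ω₂=-11.063
apply F[37]=+20.000 → step 38: x=0.522, v=-0.335, θ₁=-3.569, ω₁=-1.673, θ₂=-2.219, ω₂=-11.353
apply F[38]=+20.000 → step 39: x=0.518, v=-0.039, θ₁=-3.585, ω₁=0.082, θ₂=-2.450, ω₂=-11.696
apply F[39]=+20.000 → step 40: x=0.521, v=0.296, θ₁=-3.565, ω₁=1.923, θ₂=-2.688, ω₂=-12.208
Max |angle| over trajectory = 3.585 rad; bound = 2.458 → exceeded.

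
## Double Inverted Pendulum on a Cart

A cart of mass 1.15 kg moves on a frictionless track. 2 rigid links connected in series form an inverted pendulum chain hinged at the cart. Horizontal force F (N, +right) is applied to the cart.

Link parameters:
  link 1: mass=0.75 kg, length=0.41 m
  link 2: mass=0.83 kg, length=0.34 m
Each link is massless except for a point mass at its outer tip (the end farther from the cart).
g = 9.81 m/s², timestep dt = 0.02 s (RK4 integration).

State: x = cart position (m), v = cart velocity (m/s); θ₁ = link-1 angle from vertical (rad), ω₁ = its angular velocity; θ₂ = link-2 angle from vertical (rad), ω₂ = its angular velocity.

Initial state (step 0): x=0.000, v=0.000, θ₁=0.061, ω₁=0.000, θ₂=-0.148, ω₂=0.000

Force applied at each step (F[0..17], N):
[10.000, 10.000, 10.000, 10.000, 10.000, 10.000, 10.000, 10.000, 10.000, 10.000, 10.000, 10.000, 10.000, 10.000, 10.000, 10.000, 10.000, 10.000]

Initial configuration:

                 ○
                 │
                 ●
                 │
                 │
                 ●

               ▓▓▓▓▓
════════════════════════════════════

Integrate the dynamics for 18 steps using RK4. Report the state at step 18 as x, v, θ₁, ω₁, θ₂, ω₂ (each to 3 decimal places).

apply F[0]=+10.000 → step 1: x=0.002, v=0.158, θ₁=0.059, ω₁=-0.248, θ₂=-0.151, ω₂=-0.252
apply F[1]=+10.000 → step 2: x=0.006, v=0.317, θ₁=0.051, ω₁=-0.503, θ₂=-0.158, ω₂=-0.501
apply F[2]=+10.000 → step 3: x=0.014, v=0.479, θ₁=0.038, ω₁=-0.774, θ₂=-0.171, ω₂=-0.744
apply F[3]=+10.000 → step 4: x=0.026, v=0.646, θ₁=0.020, ω₁=-1.067, θ₂=-0.188, ω₂=-0.979
apply F[4]=+10.000 → step 5: x=0.040, v=0.818, θ₁=-0.005, ω₁=-1.391, θ₂=-0.210, ω₂=-1.198
apply F[5]=+10.000 → step 6: x=0.058, v=0.996, θ₁=-0.036, ω₁=-1.753, θ₂=-0.236, ω₂=-1.397
apply F[6]=+10.000 → step 7: x=0.080, v=1.180, θ₁=-0.075, ω₁=-2.160, θ₂=-0.265, ω₂=-1.567
apply F[7]=+10.000 → step 8: x=0.105, v=1.369, θ₁=-0.123, ω₁=-2.614, θ₂=-0.298, ω₂=-1.698
apply F[8]=+10.000 → step 9: x=0.135, v=1.561, θ₁=-0.180, ω₁=-3.114, θ₂=-0.333, ω₂=-1.785
apply F[9]=+10.000 → step 10: x=0.168, v=1.748, θ₁=-0.247, ω₁=-3.647, θ₂=-0.369, ω₂=-1.825
apply F[10]=+10.000 → step 11: x=0.205, v=1.922, θ₁=-0.326, ω₁=-4.191, θ₂=-0.406, ω₂=-1.826
apply F[11]=+10.000 → step 12: x=0.245, v=2.072, θ₁=-0.415, ω₁=-4.714, θ₂=-0.442, ω₂=-1.812
apply F[12]=+10.000 → step 13: x=0.287, v=2.190, θ₁=-0.514, ω₁=-5.185, θ₂=-0.478, ω₂=-1.815
apply F[13]=+10.000 → step 14: x=0.332, v=2.270, θ₁=-0.622, ω₁=-5.580, θ₂=-0.515, ω₂=-1.872
apply F[14]=+10.000 → step 15: x=0.378, v=2.312, θ₁=-0.737, ω₁=-5.895, θ₂=-0.554, ω₂=-2.010
apply F[15]=+10.000 → step 16: x=0.424, v=2.318, θ₁=-0.857, ω₁=-6.140, θ₂=-0.596, ω₂=-2.244
apply F[16]=+10.000 → step 17: x=0.470, v=2.293, θ₁=-0.982, ω₁=-6.330, θ₂=-0.644, ω₂=-2.577
apply F[17]=+10.000 → step 18: x=0.516, v=2.240, θ₁=-1.110, ω₁=-6.481, θ₂=-0.700, ω₂=-3.009

Answer: x=0.516, v=2.240, θ₁=-1.110, ω₁=-6.481, θ₂=-0.700, ω₂=-3.009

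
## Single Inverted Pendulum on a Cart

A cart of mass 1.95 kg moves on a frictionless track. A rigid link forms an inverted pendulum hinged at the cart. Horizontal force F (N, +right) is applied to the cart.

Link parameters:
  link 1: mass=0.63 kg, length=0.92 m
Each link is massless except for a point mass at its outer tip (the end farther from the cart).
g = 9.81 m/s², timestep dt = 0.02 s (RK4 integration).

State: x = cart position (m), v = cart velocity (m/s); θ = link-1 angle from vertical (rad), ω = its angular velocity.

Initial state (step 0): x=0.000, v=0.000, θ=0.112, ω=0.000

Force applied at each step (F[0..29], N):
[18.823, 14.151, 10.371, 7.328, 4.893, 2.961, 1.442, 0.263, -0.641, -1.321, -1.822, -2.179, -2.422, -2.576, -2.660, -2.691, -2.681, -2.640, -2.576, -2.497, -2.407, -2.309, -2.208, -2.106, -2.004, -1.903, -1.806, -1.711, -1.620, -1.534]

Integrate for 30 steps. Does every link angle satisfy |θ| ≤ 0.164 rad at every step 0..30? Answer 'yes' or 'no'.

Answer: yes

Derivation:
apply F[0]=+18.823 → step 1: x=0.002, v=0.185, θ=0.110, ω=-0.176
apply F[1]=+14.151 → step 2: x=0.007, v=0.323, θ=0.105, ω=-0.302
apply F[2]=+10.371 → step 3: x=0.014, v=0.423, θ=0.099, ω=-0.388
apply F[3]=+7.328 → step 4: x=0.024, v=0.492, θ=0.090, ω=-0.443
apply F[4]=+4.893 → step 5: x=0.034, v=0.537, θ=0.081, ω=-0.473
apply F[5]=+2.961 → step 6: x=0.045, v=0.562, θ=0.071, ω=-0.485
apply F[6]=+1.442 → step 7: x=0.056, v=0.573, θ=0.062, ω=-0.482
apply F[7]=+0.263 → step 8: x=0.068, v=0.572, θ=0.052, ω=-0.469
apply F[8]=-0.641 → step 9: x=0.079, v=0.563, θ=0.043, ω=-0.449
apply F[9]=-1.321 → step 10: x=0.090, v=0.547, θ=0.034, ω=-0.423
apply F[10]=-1.822 → step 11: x=0.101, v=0.526, θ=0.026, ω=-0.394
apply F[11]=-2.179 → step 12: x=0.111, v=0.502, θ=0.019, ω=-0.364
apply F[12]=-2.422 → step 13: x=0.121, v=0.477, θ=0.012, ω=-0.332
apply F[13]=-2.576 → step 14: x=0.130, v=0.450, θ=0.005, ω=-0.301
apply F[14]=-2.660 → step 15: x=0.139, v=0.422, θ=-0.000, ω=-0.271
apply F[15]=-2.691 → step 16: x=0.147, v=0.395, θ=-0.005, ω=-0.242
apply F[16]=-2.681 → step 17: x=0.155, v=0.368, θ=-0.010, ω=-0.214
apply F[17]=-2.640 → step 18: x=0.162, v=0.341, θ=-0.014, ω=-0.188
apply F[18]=-2.576 → step 19: x=0.168, v=0.316, θ=-0.018, ω=-0.164
apply F[19]=-2.497 → step 20: x=0.174, v=0.292, θ=-0.021, ω=-0.141
apply F[20]=-2.407 → step 21: x=0.180, v=0.268, θ=-0.023, ω=-0.121
apply F[21]=-2.309 → step 22: x=0.185, v=0.246, θ=-0.025, ω=-0.102
apply F[22]=-2.208 → step 23: x=0.190, v=0.225, θ=-0.027, ω=-0.085
apply F[23]=-2.106 → step 24: x=0.194, v=0.205, θ=-0.029, ω=-0.069
apply F[24]=-2.004 → step 25: x=0.198, v=0.187, θ=-0.030, ω=-0.055
apply F[25]=-1.903 → step 26: x=0.202, v=0.169, θ=-0.031, ω=-0.043
apply F[26]=-1.806 → step 27: x=0.205, v=0.153, θ=-0.032, ω=-0.031
apply F[27]=-1.711 → step 28: x=0.208, v=0.137, θ=-0.032, ω=-0.021
apply F[28]=-1.620 → step 29: x=0.210, v=0.123, θ=-0.033, ω=-0.012
apply F[29]=-1.534 → step 30: x=0.213, v=0.109, θ=-0.033, ω=-0.005
Max |angle| over trajectory = 0.112 rad; bound = 0.164 → within bound.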